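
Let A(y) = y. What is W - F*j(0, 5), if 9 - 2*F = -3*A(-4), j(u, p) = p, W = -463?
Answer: -911/2 ≈ -455.50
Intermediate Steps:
F = -3/2 (F = 9/2 - (-3)*(-4)/2 = 9/2 - ½*12 = 9/2 - 6 = -3/2 ≈ -1.5000)
W - F*j(0, 5) = -463 - (-3)*5/2 = -463 - 1*(-15/2) = -463 + 15/2 = -911/2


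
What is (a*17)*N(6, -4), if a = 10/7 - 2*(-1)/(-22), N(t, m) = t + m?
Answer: 3502/77 ≈ 45.481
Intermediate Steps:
N(t, m) = m + t
a = 103/77 (a = 10*(1/7) + 2*(-1/22) = 10/7 - 1/11 = 103/77 ≈ 1.3377)
(a*17)*N(6, -4) = ((103/77)*17)*(-4 + 6) = (1751/77)*2 = 3502/77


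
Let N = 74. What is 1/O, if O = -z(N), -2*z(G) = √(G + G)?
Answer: √37/37 ≈ 0.16440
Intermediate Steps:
z(G) = -√2*√G/2 (z(G) = -√(G + G)/2 = -√2*√G/2)
O = √37 (O = -(-1)*√2*√74/2 = -(-1)*√37 = √37 ≈ 6.0828)
1/O = 1/(√37) = √37/37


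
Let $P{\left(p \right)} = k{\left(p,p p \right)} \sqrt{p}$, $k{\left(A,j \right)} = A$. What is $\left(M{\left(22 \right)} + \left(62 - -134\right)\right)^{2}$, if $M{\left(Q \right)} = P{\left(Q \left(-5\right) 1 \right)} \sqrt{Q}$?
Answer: $-29243584 - 948640 i \sqrt{5} \approx -2.9244 \cdot 10^{7} - 2.1212 \cdot 10^{6} i$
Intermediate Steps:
$P{\left(p \right)} = p^{\frac{3}{2}}$ ($P{\left(p \right)} = p \sqrt{p} = p^{\frac{3}{2}}$)
$M{\left(Q \right)} = 5 \sqrt{5} \sqrt{Q} \left(- Q\right)^{\frac{3}{2}}$ ($M{\left(Q \right)} = \left(Q \left(-5\right) 1\right)^{\frac{3}{2}} \sqrt{Q} = \left(- 5 Q 1\right)^{\frac{3}{2}} \sqrt{Q} = \left(- 5 Q\right)^{\frac{3}{2}} \sqrt{Q} = 5 \sqrt{5} \left(- Q\right)^{\frac{3}{2}} \sqrt{Q} = 5 \sqrt{5} \sqrt{Q} \left(- Q\right)^{\frac{3}{2}}$)
$\left(M{\left(22 \right)} + \left(62 - -134\right)\right)^{2} = \left(- 5 \sqrt{5} \cdot 22^{\frac{3}{2}} \sqrt{\left(-1\right) 22} + \left(62 - -134\right)\right)^{2} = \left(- 5 \sqrt{5} \cdot 22 \sqrt{22} \sqrt{-22} + \left(62 + 134\right)\right)^{2} = \left(- 5 \sqrt{5} \cdot 22 \sqrt{22} i \sqrt{22} + 196\right)^{2} = \left(- 2420 i \sqrt{5} + 196\right)^{2} = \left(196 - 2420 i \sqrt{5}\right)^{2}$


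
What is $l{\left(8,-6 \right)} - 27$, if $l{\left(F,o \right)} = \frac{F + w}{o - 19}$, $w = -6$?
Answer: $- \frac{677}{25} \approx -27.08$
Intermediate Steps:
$l{\left(F,o \right)} = \frac{-6 + F}{-19 + o}$ ($l{\left(F,o \right)} = \frac{F - 6}{o - 19} = \frac{-6 + F}{-19 + o}$)
$l{\left(8,-6 \right)} - 27 = \frac{-6 + 8}{-19 - 6} - 27 = \frac{1}{-25} \cdot 2 - 27 = \left(- \frac{1}{25}\right) 2 - 27 = - \frac{2}{25} - 27 = - \frac{677}{25}$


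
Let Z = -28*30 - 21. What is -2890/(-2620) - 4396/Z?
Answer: 200083/32226 ≈ 6.2087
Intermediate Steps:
Z = -861 (Z = -840 - 21 = -861)
-2890/(-2620) - 4396/Z = -2890/(-2620) - 4396/(-861) = -2890*(-1/2620) - 4396*(-1/861) = 289/262 + 628/123 = 200083/32226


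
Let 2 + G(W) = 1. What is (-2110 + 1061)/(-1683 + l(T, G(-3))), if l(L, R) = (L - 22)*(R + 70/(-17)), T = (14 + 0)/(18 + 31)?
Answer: 124831/187053 ≈ 0.66736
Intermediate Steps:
G(W) = -1 (G(W) = -2 + 1 = -1)
T = 2/7 (T = 14/49 = 14*(1/49) = 2/7 ≈ 0.28571)
l(L, R) = (-22 + L)*(-70/17 + R) (l(L, R) = (-22 + L)*(R + 70*(-1/17)) = (-22 + L)*(R - 70/17) = (-22 + L)*(-70/17 + R))
(-2110 + 1061)/(-1683 + l(T, G(-3))) = (-2110 + 1061)/(-1683 + (1540/17 - 22*(-1) - 70/17*2/7 + (2/7)*(-1))) = -1049/(-1683 + (1540/17 + 22 - 20/17 - 2/7)) = -1049/(-1683 + 13224/119) = -1049/(-187053/119) = -1049*(-119/187053) = 124831/187053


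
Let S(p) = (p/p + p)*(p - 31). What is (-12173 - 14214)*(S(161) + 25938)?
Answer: -1240136226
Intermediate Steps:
S(p) = (1 + p)*(-31 + p)
(-12173 - 14214)*(S(161) + 25938) = (-12173 - 14214)*((-31 + 161**2 - 30*161) + 25938) = -26387*((-31 + 25921 - 4830) + 25938) = -26387*(21060 + 25938) = -26387*46998 = -1240136226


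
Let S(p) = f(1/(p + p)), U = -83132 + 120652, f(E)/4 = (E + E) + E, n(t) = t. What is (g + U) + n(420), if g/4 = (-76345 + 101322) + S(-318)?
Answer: 7305940/53 ≈ 1.3785e+5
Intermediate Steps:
f(E) = 12*E (f(E) = 4*((E + E) + E) = 4*(2*E + E) = 4*(3*E) = 12*E)
U = 37520
S(p) = 6/p (S(p) = 12/(p + p) = 12/((2*p)) = 12*(1/(2*p)) = 6/p)
g = 5295120/53 (g = 4*((-76345 + 101322) + 6/(-318)) = 4*(24977 + 6*(-1/318)) = 4*(24977 - 1/53) = 4*(1323780/53) = 5295120/53 ≈ 99908.)
(g + U) + n(420) = (5295120/53 + 37520) + 420 = 7283680/53 + 420 = 7305940/53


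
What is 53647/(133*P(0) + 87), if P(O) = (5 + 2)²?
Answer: 53647/6604 ≈ 8.1234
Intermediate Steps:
P(O) = 49 (P(O) = 7² = 49)
53647/(133*P(0) + 87) = 53647/(133*49 + 87) = 53647/(6517 + 87) = 53647/6604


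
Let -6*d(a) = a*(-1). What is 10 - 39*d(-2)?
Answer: 23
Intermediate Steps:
d(a) = a/6 (d(a) = -a*(-1)/6 = -(-1)*a/6 = a/6)
10 - 39*d(-2) = 10 - 13*(-2)/2 = 10 - 39*(-1/3) = 10 + 13 = 23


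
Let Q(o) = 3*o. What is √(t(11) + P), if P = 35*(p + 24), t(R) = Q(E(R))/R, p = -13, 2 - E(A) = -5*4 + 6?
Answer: √47113/11 ≈ 19.732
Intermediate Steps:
E(A) = 16 (E(A) = 2 - (-5*4 + 6) = 2 - (-20 + 6) = 2 - 1*(-14) = 2 + 14 = 16)
t(R) = 48/R (t(R) = (3*16)/R = 48/R)
P = 385 (P = 35*(-13 + 24) = 35*11 = 385)
√(t(11) + P) = √(48/11 + 385) = √(4283/11) = √47113/11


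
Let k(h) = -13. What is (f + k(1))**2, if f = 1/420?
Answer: 29800681/176400 ≈ 168.94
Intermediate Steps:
f = 1/420 ≈ 0.0023810
(f + k(1))**2 = (1/420 - 13)**2 = (-5459/420)**2 = 29800681/176400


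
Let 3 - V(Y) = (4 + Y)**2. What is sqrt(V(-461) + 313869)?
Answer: sqrt(105023) ≈ 324.07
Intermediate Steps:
V(Y) = 3 - (4 + Y)**2
sqrt(V(-461) + 313869) = sqrt((3 - (4 - 461)**2) + 313869) = sqrt((3 - 1*(-457)**2) + 313869) = sqrt((3 - 1*208849) + 313869) = sqrt((3 - 208849) + 313869) = sqrt(-208846 + 313869) = sqrt(105023)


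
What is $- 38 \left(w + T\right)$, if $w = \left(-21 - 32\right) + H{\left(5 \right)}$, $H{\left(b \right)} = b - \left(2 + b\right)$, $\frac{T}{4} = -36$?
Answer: $7562$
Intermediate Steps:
$T = -144$ ($T = 4 \left(-36\right) = -144$)
$H{\left(b \right)} = -2$ ($H{\left(b \right)} = b - \left(2 + b\right) = -2$)
$w = -55$ ($w = \left(-21 - 32\right) - 2 = -53 - 2 = -55$)
$- 38 \left(w + T\right) = - 38 \left(-55 - 144\right) = \left(-38\right) \left(-199\right) = 7562$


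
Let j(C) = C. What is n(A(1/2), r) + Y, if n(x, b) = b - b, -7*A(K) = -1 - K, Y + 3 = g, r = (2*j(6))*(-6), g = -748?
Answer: -751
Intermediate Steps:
r = -72 (r = (2*6)*(-6) = 12*(-6) = -72)
Y = -751 (Y = -3 - 748 = -751)
A(K) = ⅐ + K/7 (A(K) = -(-1 - K)/7 = ⅐ + K/7)
n(x, b) = 0
n(A(1/2), r) + Y = 0 - 751 = -751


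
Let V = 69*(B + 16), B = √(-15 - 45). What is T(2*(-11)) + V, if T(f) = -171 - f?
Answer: 955 + 138*I*√15 ≈ 955.0 + 534.47*I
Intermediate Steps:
B = 2*I*√15 (B = √(-60) = 2*I*√15 ≈ 7.746*I)
V = 1104 + 138*I*√15 (V = 69*(2*I*√15 + 16) = 69*(16 + 2*I*√15) = 1104 + 138*I*√15 ≈ 1104.0 + 534.47*I)
T(2*(-11)) + V = (-171 - 2*(-11)) + (1104 + 138*I*√15) = (-171 - 1*(-22)) + (1104 + 138*I*√15) = (-171 + 22) + (1104 + 138*I*√15) = -149 + (1104 + 138*I*√15) = 955 + 138*I*√15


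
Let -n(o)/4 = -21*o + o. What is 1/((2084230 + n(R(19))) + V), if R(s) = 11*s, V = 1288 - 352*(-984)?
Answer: 1/2448606 ≈ 4.0840e-7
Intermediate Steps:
V = 347656 (V = 1288 + 346368 = 347656)
n(o) = 80*o (n(o) = -4*(-21*o + o) = -(-80)*o = 80*o)
1/((2084230 + n(R(19))) + V) = 1/((2084230 + 80*(11*19)) + 347656) = 1/((2084230 + 80*209) + 347656) = 1/((2084230 + 16720) + 347656) = 1/(2100950 + 347656) = 1/2448606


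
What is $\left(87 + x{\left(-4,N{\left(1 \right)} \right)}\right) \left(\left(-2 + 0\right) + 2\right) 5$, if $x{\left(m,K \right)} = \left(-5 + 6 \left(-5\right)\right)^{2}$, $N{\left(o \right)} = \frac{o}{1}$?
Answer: $0$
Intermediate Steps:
$N{\left(o \right)} = o$ ($N{\left(o \right)} = o 1 = o$)
$x{\left(m,K \right)} = 1225$ ($x{\left(m,K \right)} = \left(-5 - 30\right)^{2} = \left(-35\right)^{2} = 1225$)
$\left(87 + x{\left(-4,N{\left(1 \right)} \right)}\right) \left(\left(-2 + 0\right) + 2\right) 5 = \left(87 + 1225\right) \left(\left(-2 + 0\right) + 2\right) 5 = 1312 \left(-2 + 2\right) 5 = 1312 \cdot 0 \cdot 5 = 1312 \cdot 0 = 0$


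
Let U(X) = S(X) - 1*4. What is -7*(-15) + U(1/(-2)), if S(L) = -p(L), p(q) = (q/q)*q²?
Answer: 403/4 ≈ 100.75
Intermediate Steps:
p(q) = q² (p(q) = 1*q² = q²)
S(L) = -L²
U(X) = -4 - X² (U(X) = -X² - 1*4 = -X² - 4 = -4 - X²)
-7*(-15) + U(1/(-2)) = -7*(-15) + (-4 - (1/(-2))²) = 105 + (-4 - (-½)²) = 105 + (-4 - 1*¼) = 105 + (-4 - ¼) = 105 - 17/4 = 403/4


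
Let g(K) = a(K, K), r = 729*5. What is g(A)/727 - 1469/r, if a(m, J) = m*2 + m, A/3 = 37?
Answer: 145822/2649915 ≈ 0.055029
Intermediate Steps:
A = 111 (A = 3*37 = 111)
r = 3645
a(m, J) = 3*m (a(m, J) = 2*m + m = 3*m)
g(K) = 3*K
g(A)/727 - 1469/r = (3*111)/727 - 1469/3645 = 333*(1/727) - 1469*1/3645 = 333/727 - 1469/3645 = 145822/2649915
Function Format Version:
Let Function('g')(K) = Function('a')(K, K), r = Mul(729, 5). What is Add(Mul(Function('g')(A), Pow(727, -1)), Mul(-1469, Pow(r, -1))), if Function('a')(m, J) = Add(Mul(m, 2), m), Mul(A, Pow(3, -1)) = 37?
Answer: Rational(145822, 2649915) ≈ 0.055029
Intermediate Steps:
A = 111 (A = Mul(3, 37) = 111)
r = 3645
Function('a')(m, J) = Mul(3, m) (Function('a')(m, J) = Add(Mul(2, m), m) = Mul(3, m))
Function('g')(K) = Mul(3, K)
Add(Mul(Function('g')(A), Pow(727, -1)), Mul(-1469, Pow(r, -1))) = Add(Mul(Mul(3, 111), Pow(727, -1)), Mul(-1469, Pow(3645, -1))) = Add(Mul(333, Rational(1, 727)), Mul(-1469, Rational(1, 3645))) = Add(Rational(333, 727), Rational(-1469, 3645)) = Rational(145822, 2649915)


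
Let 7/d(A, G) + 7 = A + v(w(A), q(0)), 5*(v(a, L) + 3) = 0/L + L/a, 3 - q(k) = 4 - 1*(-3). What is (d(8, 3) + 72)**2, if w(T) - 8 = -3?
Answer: 13786369/2916 ≈ 4727.8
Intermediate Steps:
q(k) = -4 (q(k) = 3 - (4 - 1*(-3)) = 3 - (4 + 3) = 3 - 1*7 = 3 - 7 = -4)
w(T) = 5 (w(T) = 8 - 3 = 5)
v(a, L) = -3 + L/(5*a) (v(a, L) = -3 + (0/L + L/a)/5 = -3 + (0 + L/a)/5 = -3 + (L/a)/5 = -3 + L/(5*a))
d(A, G) = 7/(-254/25 + A) (d(A, G) = 7/(-7 + (A + (-3 + (1/5)*(-4)/5))) = 7/(-7 + (A + (-3 + (1/5)*(-4)*(1/5)))) = 7/(-7 + (A + (-3 - 4/25))) = 7/(-7 + (A - 79/25)) = 7/(-7 + (-79/25 + A)) = 7/(-254/25 + A))
(d(8, 3) + 72)**2 = (175/(-254 + 25*8) + 72)**2 = (175/(-254 + 200) + 72)**2 = (175/(-54) + 72)**2 = (175*(-1/54) + 72)**2 = (-175/54 + 72)**2 = (3713/54)**2 = 13786369/2916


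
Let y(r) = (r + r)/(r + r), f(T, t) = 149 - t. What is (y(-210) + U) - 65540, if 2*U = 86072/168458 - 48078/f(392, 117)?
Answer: -178673194147/2695328 ≈ -66290.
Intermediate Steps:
y(r) = 1 (y(r) = (2*r)/((2*r)) = (2*r)*(1/(2*r)) = 1)
U = -2024092355/2695328 (U = (86072/168458 - 48078/(149 - 1*117))/2 = (86072*(1/168458) - 48078/(149 - 117))/2 = (43036/84229 - 48078/32)/2 = (43036/84229 - 48078*1/32)/2 = (43036/84229 - 24039/16)/2 = (1/2)*(-2024092355/1347664) = -2024092355/2695328 ≈ -750.96)
(y(-210) + U) - 65540 = (1 - 2024092355/2695328) - 65540 = -2021397027/2695328 - 65540 = -178673194147/2695328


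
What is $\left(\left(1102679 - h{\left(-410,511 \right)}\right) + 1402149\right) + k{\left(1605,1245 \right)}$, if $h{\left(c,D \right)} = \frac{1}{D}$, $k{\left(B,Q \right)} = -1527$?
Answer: $\frac{1279186810}{511} \approx 2.5033 \cdot 10^{6}$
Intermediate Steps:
$\left(\left(1102679 - h{\left(-410,511 \right)}\right) + 1402149\right) + k{\left(1605,1245 \right)} = \left(\left(1102679 - \frac{1}{511}\right) + 1402149\right) - 1527 = \left(\frac{563468968}{511} + 1402149\right) - 1527 = \frac{1279967107}{511} - 1527 = \frac{1279186810}{511}$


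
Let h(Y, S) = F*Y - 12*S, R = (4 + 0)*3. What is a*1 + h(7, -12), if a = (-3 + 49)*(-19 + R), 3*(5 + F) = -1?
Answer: -646/3 ≈ -215.33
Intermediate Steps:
F = -16/3 (F = -5 + (⅓)*(-1) = -5 - ⅓ = -16/3 ≈ -5.3333)
R = 12 (R = 4*3 = 12)
h(Y, S) = -12*S - 16*Y/3 (h(Y, S) = -16*Y/3 - 12*S = -12*S - 16*Y/3)
a = -322 (a = (-3 + 49)*(-19 + 12) = 46*(-7) = -322)
a*1 + h(7, -12) = -322*1 + (-12*(-12) - 16/3*7) = -322 + (144 - 112/3) = -322 + 320/3 = -646/3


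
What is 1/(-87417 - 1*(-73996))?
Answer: -1/13421 ≈ -7.4510e-5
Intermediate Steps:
1/(-87417 - 1*(-73996)) = 1/(-87417 + 73996) = 1/(-13421) = -1/13421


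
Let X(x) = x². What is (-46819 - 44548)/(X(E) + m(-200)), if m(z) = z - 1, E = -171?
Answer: -91367/29040 ≈ -3.1462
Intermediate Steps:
m(z) = -1 + z
(-46819 - 44548)/(X(E) + m(-200)) = (-46819 - 44548)/((-171)² + (-1 - 200)) = -91367/(29241 - 201) = -91367/29040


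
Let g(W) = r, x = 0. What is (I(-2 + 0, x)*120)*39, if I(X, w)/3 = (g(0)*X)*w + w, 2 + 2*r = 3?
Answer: 0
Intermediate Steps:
r = ½ (r = -1 + (½)*3 = -1 + 3/2 = ½ ≈ 0.50000)
g(W) = ½
I(X, w) = 3*w + 3*X*w/2 (I(X, w) = 3*((X/2)*w + w) = 3*(X*w/2 + w) = 3*(w + X*w/2) = 3*w + 3*X*w/2)
(I(-2 + 0, x)*120)*39 = (((3/2)*0*(2 + (-2 + 0)))*120)*39 = (((3/2)*0*(2 - 2))*120)*39 = (((3/2)*0*0)*120)*39 = (0*120)*39 = 0*39 = 0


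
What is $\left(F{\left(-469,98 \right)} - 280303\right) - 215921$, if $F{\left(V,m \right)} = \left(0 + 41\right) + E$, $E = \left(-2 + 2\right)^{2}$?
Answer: $-496183$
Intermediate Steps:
$E = 0$ ($E = 0^{2} = 0$)
$F{\left(V,m \right)} = 41$ ($F{\left(V,m \right)} = \left(0 + 41\right) + 0 = 41 + 0 = 41$)
$\left(F{\left(-469,98 \right)} - 280303\right) - 215921 = \left(41 - 280303\right) - 215921 = -280262 - 215921 = -496183$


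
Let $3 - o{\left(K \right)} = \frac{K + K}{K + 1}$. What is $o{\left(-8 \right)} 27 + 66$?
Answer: $\frac{597}{7} \approx 85.286$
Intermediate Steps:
$o{\left(K \right)} = 3 - \frac{2 K}{1 + K}$ ($o{\left(K \right)} = 3 - \frac{K + K}{K + 1} = 3 - \frac{2 K}{1 + K}$)
$o{\left(-8 \right)} 27 + 66 = \frac{3 - 8}{1 - 8} \cdot 27 + 66 = \frac{1}{-7} \left(-5\right) 27 + 66 = \left(- \frac{1}{7}\right) \left(-5\right) 27 + 66 = \frac{5}{7} \cdot 27 + 66 = \frac{135}{7} + 66 = \frac{597}{7}$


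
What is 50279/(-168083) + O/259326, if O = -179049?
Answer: -14377915007/14529430686 ≈ -0.98957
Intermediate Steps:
50279/(-168083) + O/259326 = 50279/(-168083) - 179049/259326 = 50279*(-1/168083) - 179049*1/259326 = -50279/168083 - 59683/86442 = -14377915007/14529430686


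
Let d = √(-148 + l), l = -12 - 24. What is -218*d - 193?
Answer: -193 - 436*I*√46 ≈ -193.0 - 2957.1*I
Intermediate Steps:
l = -36
d = 2*I*√46 (d = √(-148 - 36) = √(-184) = 2*I*√46 ≈ 13.565*I)
-218*d - 193 = -436*I*√46 - 193 = -193 - 436*I*√46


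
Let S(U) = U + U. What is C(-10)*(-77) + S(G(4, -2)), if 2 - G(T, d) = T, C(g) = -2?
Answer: 150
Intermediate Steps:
G(T, d) = 2 - T
S(U) = 2*U
C(-10)*(-77) + S(G(4, -2)) = -2*(-77) + 2*(2 - 1*4) = 154 + 2*(2 - 4) = 154 + 2*(-2) = 154 - 4 = 150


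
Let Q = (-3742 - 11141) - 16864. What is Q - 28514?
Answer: -60261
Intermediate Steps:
Q = -31747 (Q = -14883 - 16864 = -31747)
Q - 28514 = -31747 - 28514 = -60261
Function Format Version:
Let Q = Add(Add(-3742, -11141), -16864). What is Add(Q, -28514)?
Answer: -60261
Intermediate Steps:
Q = -31747 (Q = Add(-14883, -16864) = -31747)
Add(Q, -28514) = Add(-31747, -28514) = -60261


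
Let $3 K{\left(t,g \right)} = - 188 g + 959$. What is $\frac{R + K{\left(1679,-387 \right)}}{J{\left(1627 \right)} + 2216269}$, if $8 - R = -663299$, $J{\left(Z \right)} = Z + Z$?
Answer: $\frac{2063636}{6658569} \approx 0.30992$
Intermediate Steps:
$J{\left(Z \right)} = 2 Z$
$K{\left(t,g \right)} = \frac{959}{3} - \frac{188 g}{3}$ ($K{\left(t,g \right)} = \frac{- 188 g + 959}{3} = \frac{959 - 188 g}{3} = \frac{959}{3} - \frac{188 g}{3}$)
$R = 663307$ ($R = 8 - -663299 = 8 + 663299 = 663307$)
$\frac{R + K{\left(1679,-387 \right)}}{J{\left(1627 \right)} + 2216269} = \frac{663307 + \left(\frac{959}{3} - -24252\right)}{2 \cdot 1627 + 2216269} = \frac{663307 + \left(\frac{959}{3} + 24252\right)}{3254 + 2216269} = \frac{663307 + \frac{73715}{3}}{2219523} = \frac{2063636}{3} \cdot \frac{1}{2219523} = \frac{2063636}{6658569}$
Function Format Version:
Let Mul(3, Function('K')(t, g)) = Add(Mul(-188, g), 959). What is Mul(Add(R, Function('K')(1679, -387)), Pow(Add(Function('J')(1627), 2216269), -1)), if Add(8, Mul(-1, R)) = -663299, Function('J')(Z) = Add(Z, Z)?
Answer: Rational(2063636, 6658569) ≈ 0.30992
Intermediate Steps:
Function('J')(Z) = Mul(2, Z)
Function('K')(t, g) = Add(Rational(959, 3), Mul(Rational(-188, 3), g)) (Function('K')(t, g) = Mul(Rational(1, 3), Add(Mul(-188, g), 959)) = Mul(Rational(1, 3), Add(959, Mul(-188, g))) = Add(Rational(959, 3), Mul(Rational(-188, 3), g)))
R = 663307 (R = Add(8, Mul(-1, -663299)) = Add(8, 663299) = 663307)
Mul(Add(R, Function('K')(1679, -387)), Pow(Add(Function('J')(1627), 2216269), -1)) = Mul(Add(663307, Add(Rational(959, 3), Mul(Rational(-188, 3), -387))), Pow(Add(Mul(2, 1627), 2216269), -1)) = Mul(Add(663307, Add(Rational(959, 3), 24252)), Pow(Add(3254, 2216269), -1)) = Mul(Add(663307, Rational(73715, 3)), Pow(2219523, -1)) = Mul(Rational(2063636, 3), Rational(1, 2219523)) = Rational(2063636, 6658569)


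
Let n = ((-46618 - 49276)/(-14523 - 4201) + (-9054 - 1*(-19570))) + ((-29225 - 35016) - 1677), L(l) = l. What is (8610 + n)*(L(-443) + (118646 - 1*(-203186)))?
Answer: -140774410293473/9362 ≈ -1.5037e+10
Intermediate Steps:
n = -518625577/9362 (n = (-95894/(-18724) + (-9054 + 19570)) + (-64241 - 1677) = (-95894*(-1/18724) + 10516) - 65918 = (47947/9362 + 10516) - 65918 = 98498739/9362 - 65918 = -518625577/9362 ≈ -55397.)
(8610 + n)*(L(-443) + (118646 - 1*(-203186))) = (8610 - 518625577/9362)*(-443 + (118646 - 1*(-203186))) = -438018757*(-443 + (118646 + 203186))/9362 = -438018757*(-443 + 321832)/9362 = -438018757/9362*321389 = -140774410293473/9362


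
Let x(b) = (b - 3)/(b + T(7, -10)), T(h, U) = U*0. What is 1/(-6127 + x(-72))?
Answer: -24/147023 ≈ -0.00016324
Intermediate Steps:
T(h, U) = 0
x(b) = (-3 + b)/b (x(b) = (b - 3)/(b + 0) = (-3 + b)/b)
1/(-6127 + x(-72)) = 1/(-6127 + (-3 - 72)/(-72)) = 1/(-6127 - 1/72*(-75)) = 1/(-6127 + 25/24) = 1/(-147023/24) = -24/147023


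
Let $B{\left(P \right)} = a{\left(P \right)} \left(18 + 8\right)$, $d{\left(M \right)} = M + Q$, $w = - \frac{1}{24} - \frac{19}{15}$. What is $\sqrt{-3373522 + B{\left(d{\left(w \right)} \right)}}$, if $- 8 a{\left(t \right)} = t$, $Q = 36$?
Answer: $\frac{i \sqrt{48580340370}}{120} \approx 1836.7 i$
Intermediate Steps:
$w = - \frac{157}{120}$ ($w = \left(-1\right) \frac{1}{24} - \frac{19}{15} = - \frac{1}{24} - \frac{19}{15} = - \frac{157}{120} \approx -1.3083$)
$a{\left(t \right)} = - \frac{t}{8}$
$d{\left(M \right)} = 36 + M$ ($d{\left(M \right)} = M + 36 = 36 + M$)
$B{\left(P \right)} = - \frac{13 P}{4}$ ($B{\left(P \right)} = - \frac{P}{8} \left(18 + 8\right) = - \frac{P}{8} \cdot 26 = - \frac{13 P}{4}$)
$\sqrt{-3373522 + B{\left(d{\left(w \right)} \right)}} = \sqrt{-3373522 - \frac{13 \left(36 - \frac{157}{120}\right)}{4}} = \sqrt{-3373522 - \frac{54119}{480}} = \sqrt{- \frac{1619344679}{480}} = \frac{i \sqrt{48580340370}}{120}$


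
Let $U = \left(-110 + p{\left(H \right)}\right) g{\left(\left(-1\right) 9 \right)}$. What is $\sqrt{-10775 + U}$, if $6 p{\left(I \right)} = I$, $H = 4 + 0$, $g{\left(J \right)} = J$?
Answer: $i \sqrt{9791} \approx 98.949 i$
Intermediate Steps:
$H = 4$
$p{\left(I \right)} = \frac{I}{6}$
$U = 984$ ($U = \left(-110 + \frac{1}{6} \cdot 4\right) \left(\left(-1\right) 9\right) = \left(-110 + \frac{2}{3}\right) \left(-9\right) = \left(- \frac{328}{3}\right) \left(-9\right) = 984$)
$\sqrt{-10775 + U} = \sqrt{-10775 + 984} = \sqrt{-9791} = i \sqrt{9791}$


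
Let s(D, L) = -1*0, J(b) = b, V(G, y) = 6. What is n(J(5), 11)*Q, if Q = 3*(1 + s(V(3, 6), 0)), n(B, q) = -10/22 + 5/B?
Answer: 18/11 ≈ 1.6364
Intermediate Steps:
s(D, L) = 0
n(B, q) = -5/11 + 5/B (n(B, q) = -10*1/22 + 5/B = -5/11 + 5/B)
Q = 3 (Q = 3*(1 + 0) = 3*1 = 3)
n(J(5), 11)*Q = (-5/11 + 5/5)*3 = (-5/11 + 5*(⅕))*3 = (-5/11 + 1)*3 = (6/11)*3 = 18/11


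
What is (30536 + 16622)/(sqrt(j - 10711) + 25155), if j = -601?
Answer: 1186259490/632785337 - 188632*I*sqrt(707)/632785337 ≈ 1.8747 - 0.0079263*I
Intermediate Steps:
(30536 + 16622)/(sqrt(j - 10711) + 25155) = (30536 + 16622)/(sqrt(-601 - 10711) + 25155) = 47158/(sqrt(-11312) + 25155) = 47158/(4*I*sqrt(707) + 25155) = 47158/(25155 + 4*I*sqrt(707))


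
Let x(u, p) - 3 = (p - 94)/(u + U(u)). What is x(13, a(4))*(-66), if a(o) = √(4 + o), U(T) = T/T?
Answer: 1716/7 - 66*√2/7 ≈ 231.81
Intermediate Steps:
U(T) = 1
x(u, p) = 3 + (-94 + p)/(1 + u) (x(u, p) = 3 + (p - 94)/(u + 1) = 3 + (-94 + p)/(1 + u))
x(13, a(4))*(-66) = ((-91 + √(4 + 4) + 3*13)/(1 + 13))*(-66) = ((-91 + √8 + 39)/14)*(-66) = ((-91 + 2*√2 + 39)/14)*(-66) = ((-52 + 2*√2)/14)*(-66) = (-26/7 + √2/7)*(-66) = 1716/7 - 66*√2/7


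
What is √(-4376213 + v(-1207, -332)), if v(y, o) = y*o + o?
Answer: I*√3975821 ≈ 1993.9*I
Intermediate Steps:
v(y, o) = o + o*y (v(y, o) = o*y + o = o + o*y)
√(-4376213 + v(-1207, -332)) = √(-4376213 - 332*(1 - 1207)) = √(-4376213 - 332*(-1206)) = √(-4376213 + 400392) = √(-3975821) = I*√3975821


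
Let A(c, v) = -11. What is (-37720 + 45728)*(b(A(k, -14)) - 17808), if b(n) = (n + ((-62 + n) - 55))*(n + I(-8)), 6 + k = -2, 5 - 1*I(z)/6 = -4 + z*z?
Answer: 236964728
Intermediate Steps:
I(z) = 54 - 6*z² (I(z) = 30 - 6*(-4 + z*z) = 30 - 6*(-4 + z²) = 30 + (24 - 6*z²) = 54 - 6*z²)
k = -8 (k = -6 - 2 = -8)
b(n) = (-330 + n)*(-117 + 2*n) (b(n) = (n + ((-62 + n) - 55))*(n + (54 - 6*(-8)²)) = (n + (-117 + n))*(n + (54 - 6*64)) = (-117 + 2*n)*(n + (54 - 384)) = (-117 + 2*n)*(n - 330) = (-117 + 2*n)*(-330 + n) = (-330 + n)*(-117 + 2*n))
(-37720 + 45728)*(b(A(k, -14)) - 17808) = (-37720 + 45728)*((38610 - 777*(-11) + 2*(-11)²) - 17808) = 8008*((38610 + 8547 + 2*121) - 17808) = 8008*((38610 + 8547 + 242) - 17808) = 8008*(47399 - 17808) = 8008*29591 = 236964728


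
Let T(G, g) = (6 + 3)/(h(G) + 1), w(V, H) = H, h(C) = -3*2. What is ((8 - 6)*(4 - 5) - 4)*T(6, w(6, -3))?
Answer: 54/5 ≈ 10.800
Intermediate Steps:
h(C) = -6
T(G, g) = -9/5 (T(G, g) = (6 + 3)/(-6 + 1) = 9/(-5) = 9*(-⅕) = -9/5)
((8 - 6)*(4 - 5) - 4)*T(6, w(6, -3)) = ((8 - 6)*(4 - 5) - 4)*(-9/5) = (2*(-1) - 4)*(-9/5) = (-2 - 4)*(-9/5) = -6*(-9/5) = 54/5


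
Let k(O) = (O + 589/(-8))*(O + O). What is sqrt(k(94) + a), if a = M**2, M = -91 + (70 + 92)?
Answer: sqrt(35486)/2 ≈ 94.189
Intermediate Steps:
M = 71 (M = -91 + 162 = 71)
a = 5041 (a = 71**2 = 5041)
k(O) = 2*O*(-589/8 + O) (k(O) = (O + 589*(-1/8))*(2*O) = (O - 589/8)*(2*O) = (-589/8 + O)*(2*O) = 2*O*(-589/8 + O))
sqrt(k(94) + a) = sqrt((1/4)*94*(-589 + 8*94) + 5041) = sqrt((1/4)*94*(-589 + 752) + 5041) = sqrt((1/4)*94*163 + 5041) = sqrt(7661/2 + 5041) = sqrt(17743/2) = sqrt(35486)/2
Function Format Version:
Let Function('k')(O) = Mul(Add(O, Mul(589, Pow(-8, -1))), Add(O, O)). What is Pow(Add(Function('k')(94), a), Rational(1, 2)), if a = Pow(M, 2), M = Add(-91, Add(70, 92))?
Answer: Mul(Rational(1, 2), Pow(35486, Rational(1, 2))) ≈ 94.189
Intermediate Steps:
M = 71 (M = Add(-91, 162) = 71)
a = 5041 (a = Pow(71, 2) = 5041)
Function('k')(O) = Mul(2, O, Add(Rational(-589, 8), O)) (Function('k')(O) = Mul(Add(O, Mul(589, Rational(-1, 8))), Mul(2, O)) = Mul(Add(O, Rational(-589, 8)), Mul(2, O)) = Mul(Add(Rational(-589, 8), O), Mul(2, O)) = Mul(2, O, Add(Rational(-589, 8), O)))
Pow(Add(Function('k')(94), a), Rational(1, 2)) = Pow(Add(Mul(Rational(1, 4), 94, Add(-589, Mul(8, 94))), 5041), Rational(1, 2)) = Pow(Add(Mul(Rational(1, 4), 94, Add(-589, 752)), 5041), Rational(1, 2)) = Pow(Add(Mul(Rational(1, 4), 94, 163), 5041), Rational(1, 2)) = Pow(Add(Rational(7661, 2), 5041), Rational(1, 2)) = Pow(Rational(17743, 2), Rational(1, 2)) = Mul(Rational(1, 2), Pow(35486, Rational(1, 2)))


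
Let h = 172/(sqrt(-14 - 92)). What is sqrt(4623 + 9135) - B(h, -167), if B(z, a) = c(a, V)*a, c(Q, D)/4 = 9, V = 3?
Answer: 6012 + sqrt(13758) ≈ 6129.3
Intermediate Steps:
c(Q, D) = 36 (c(Q, D) = 4*9 = 36)
h = -86*I*sqrt(106)/53 (h = 172/(sqrt(-106)) = 172/((I*sqrt(106))) = 172*(-I*sqrt(106)/106) = -86*I*sqrt(106)/53 ≈ -16.706*I)
B(z, a) = 36*a
sqrt(4623 + 9135) - B(h, -167) = sqrt(4623 + 9135) - 36*(-167) = sqrt(13758) - 1*(-6012) = sqrt(13758) + 6012 = 6012 + sqrt(13758)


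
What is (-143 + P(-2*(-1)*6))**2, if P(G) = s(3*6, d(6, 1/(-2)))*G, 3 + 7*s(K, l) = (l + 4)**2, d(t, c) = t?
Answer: 26569/49 ≈ 542.22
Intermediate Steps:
s(K, l) = -3/7 + (4 + l)**2/7 (s(K, l) = -3/7 + (l + 4)**2/7 = -3/7 + (4 + l)**2/7)
P(G) = 97*G/7 (P(G) = (-3/7 + (4 + 6)**2/7)*G = (-3/7 + (1/7)*10**2)*G = (-3/7 + (1/7)*100)*G = (-3/7 + 100/7)*G = 97*G/7)
(-143 + P(-2*(-1)*6))**2 = (-143 + 97*(-2*(-1)*6)/7)**2 = (-143 + 97*(2*6)/7)**2 = (-143 + (97/7)*12)**2 = (-143 + 1164/7)**2 = (163/7)**2 = 26569/49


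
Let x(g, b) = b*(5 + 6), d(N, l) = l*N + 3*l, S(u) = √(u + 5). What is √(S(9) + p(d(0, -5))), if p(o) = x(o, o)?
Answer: √(-165 + √14) ≈ 12.699*I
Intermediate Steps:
S(u) = √(5 + u)
d(N, l) = 3*l + N*l (d(N, l) = N*l + 3*l = 3*l + N*l)
x(g, b) = 11*b (x(g, b) = b*11 = 11*b)
p(o) = 11*o
√(S(9) + p(d(0, -5))) = √(√(5 + 9) + 11*(-5*(3 + 0))) = √(√14 + 11*(-5*3)) = √(√14 + 11*(-15)) = √(√14 - 165) = √(-165 + √14)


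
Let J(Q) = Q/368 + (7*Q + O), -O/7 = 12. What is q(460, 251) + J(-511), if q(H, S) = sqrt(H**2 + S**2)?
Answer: -1347759/368 + sqrt(274601) ≈ -3138.4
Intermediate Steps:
O = -84 (O = -7*12 = -84)
J(Q) = -84 + 2577*Q/368 (J(Q) = Q/368 + (7*Q - 84) = Q/368 + (-84 + 7*Q) = -84 + 2577*Q/368)
q(460, 251) + J(-511) = sqrt(460**2 + 251**2) + (-84 + (2577/368)*(-511)) = sqrt(211600 + 63001) + (-84 - 1316847/368) = sqrt(274601) - 1347759/368 = -1347759/368 + sqrt(274601)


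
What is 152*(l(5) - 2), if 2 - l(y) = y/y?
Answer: -152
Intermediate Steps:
l(y) = 1 (l(y) = 2 - y/y = 2 - 1*1 = 2 - 1 = 1)
152*(l(5) - 2) = 152*(1 - 2) = 152*(-1) = -152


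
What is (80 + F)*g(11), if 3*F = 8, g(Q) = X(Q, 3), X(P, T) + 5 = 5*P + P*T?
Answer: 20584/3 ≈ 6861.3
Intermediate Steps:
X(P, T) = -5 + 5*P + P*T (X(P, T) = -5 + (5*P + P*T) = -5 + 5*P + P*T)
g(Q) = -5 + 8*Q (g(Q) = -5 + 5*Q + Q*3 = -5 + 5*Q + 3*Q = -5 + 8*Q)
F = 8/3 (F = (1/3)*8 = 8/3 ≈ 2.6667)
(80 + F)*g(11) = (80 + 8/3)*(-5 + 8*11) = 248*(-5 + 88)/3 = (248/3)*83 = 20584/3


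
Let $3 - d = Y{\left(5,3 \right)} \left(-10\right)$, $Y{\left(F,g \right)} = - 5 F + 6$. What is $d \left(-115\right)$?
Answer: $21505$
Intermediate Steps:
$Y{\left(F,g \right)} = 6 - 5 F$
$d = -187$ ($d = 3 - \left(6 - 25\right) \left(-10\right) = 3 - \left(-19\right) \left(-10\right) = 3 - 190 = -187$)
$d \left(-115\right) = \left(-187\right) \left(-115\right) = 21505$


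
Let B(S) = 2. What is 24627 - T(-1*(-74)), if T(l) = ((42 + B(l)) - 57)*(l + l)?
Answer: 26551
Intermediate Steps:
T(l) = -26*l (T(l) = ((42 + 2) - 57)*(l + l) = (44 - 57)*(2*l) = -26*l)
24627 - T(-1*(-74)) = 24627 - (-26)*(-1*(-74)) = 24627 - (-26)*74 = 24627 - 1*(-1924) = 24627 + 1924 = 26551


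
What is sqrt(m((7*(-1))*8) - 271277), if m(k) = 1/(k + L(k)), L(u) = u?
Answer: 5*I*sqrt(8507247)/28 ≈ 520.84*I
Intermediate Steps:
m(k) = 1/(2*k) (m(k) = 1/(k + k) = 1/(2*k))
sqrt(m((7*(-1))*8) - 271277) = sqrt(1/(2*(((7*(-1))*8))) - 271277) = sqrt(1/(2*((-7*8))) - 271277) = sqrt((1/2)/(-56) - 271277) = sqrt((1/2)*(-1/56) - 271277) = sqrt(-1/112 - 271277) = sqrt(-30383025/112) = 5*I*sqrt(8507247)/28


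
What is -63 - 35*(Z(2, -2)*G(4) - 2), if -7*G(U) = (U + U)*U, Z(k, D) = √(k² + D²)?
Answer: 7 + 320*√2 ≈ 459.55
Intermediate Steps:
Z(k, D) = √(D² + k²)
G(U) = -2*U²/7 (G(U) = -(U + U)*U/7 = -2*U*U/7 = -2*U²/7)
-63 - 35*(Z(2, -2)*G(4) - 2) = -63 - 35*(√((-2)² + 2²)*(-2/7*4²) - 2) = -63 - 35*(√(4 + 4)*(-2/7*16) - 2) = -63 - 35*(√8*(-32/7) - 2) = -63 - 35*((2*√2)*(-32/7) - 2) = -63 - 35*(-64*√2/7 - 2) = -63 - 35*(-2 - 64*√2/7) = -63 + (70 + 320*√2) = 7 + 320*√2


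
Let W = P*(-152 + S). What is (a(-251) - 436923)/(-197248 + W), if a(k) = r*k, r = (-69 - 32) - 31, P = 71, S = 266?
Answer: 403791/189154 ≈ 2.1347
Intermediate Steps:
r = -132 (r = -101 - 31 = -132)
a(k) = -132*k
W = 8094 (W = 71*(-152 + 266) = 71*114 = 8094)
(a(-251) - 436923)/(-197248 + W) = (-132*(-251) - 436923)/(-197248 + 8094) = (33132 - 436923)/(-189154) = -403791*(-1/189154) = 403791/189154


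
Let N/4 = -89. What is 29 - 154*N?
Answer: 54853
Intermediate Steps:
N = -356 (N = 4*(-89) = -356)
29 - 154*N = 29 - 154*(-356) = 29 + 54824 = 54853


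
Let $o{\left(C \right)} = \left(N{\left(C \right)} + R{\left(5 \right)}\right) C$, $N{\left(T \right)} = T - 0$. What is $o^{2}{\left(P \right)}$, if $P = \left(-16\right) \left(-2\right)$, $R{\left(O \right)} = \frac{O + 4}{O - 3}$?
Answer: $1364224$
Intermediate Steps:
$R{\left(O \right)} = \frac{4 + O}{-3 + O}$
$N{\left(T \right)} = T$ ($N{\left(T \right)} = T + 0 = T$)
$P = 32$
$o{\left(C \right)} = C \left(\frac{9}{2} + C\right)$ ($o{\left(C \right)} = \left(C + \frac{4 + 5}{-3 + 5}\right) C = \left(C + \frac{1}{2} \cdot 9\right) C = \left(C + \frac{9}{2}\right) C = \left(\frac{9}{2} + C\right) C = C \left(\frac{9}{2} + C\right)$)
$o^{2}{\left(P \right)} = \left(\frac{1}{2} \cdot 32 \left(9 + 2 \cdot 32\right)\right)^{2} = \left(\frac{1}{2} \cdot 32 \left(9 + 64\right)\right)^{2} = \left(\frac{1}{2} \cdot 32 \cdot 73\right)^{2} = 1168^{2} = 1364224$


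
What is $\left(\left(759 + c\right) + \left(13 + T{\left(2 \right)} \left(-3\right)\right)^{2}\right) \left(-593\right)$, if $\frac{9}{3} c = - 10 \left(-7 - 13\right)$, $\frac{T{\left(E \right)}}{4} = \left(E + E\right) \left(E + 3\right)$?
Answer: $- \frac{93138952}{3} \approx -3.1046 \cdot 10^{7}$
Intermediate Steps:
$T{\left(E \right)} = 8 E \left(3 + E\right)$ ($T{\left(E \right)} = 4 \left(E + E\right) \left(E + 3\right) = 4 \cdot 2 E \left(3 + E\right) = 8 E \left(3 + E\right)$)
$c = \frac{200}{3}$ ($c = \frac{\left(-10\right) \left(-7 - 13\right)}{3} = \frac{\left(-10\right) \left(-20\right)}{3} = \frac{1}{3} \cdot 200 = \frac{200}{3} \approx 66.667$)
$\left(\left(759 + c\right) + \left(13 + T{\left(2 \right)} \left(-3\right)\right)^{2}\right) \left(-593\right) = \left(\left(759 + \frac{200}{3}\right) + \left(13 + 8 \cdot 2 \left(3 + 2\right) \left(-3\right)\right)^{2}\right) \left(-593\right) = \left(\frac{2477}{3} + \left(13 + 8 \cdot 2 \cdot 5 \left(-3\right)\right)^{2}\right) \left(-593\right) = \left(\frac{2477}{3} + \left(13 + 80 \left(-3\right)\right)^{2}\right) \left(-593\right) = \left(\frac{2477}{3} + \left(13 - 240\right)^{2}\right) \left(-593\right) = \left(\frac{2477}{3} + \left(-227\right)^{2}\right) \left(-593\right) = \left(\frac{2477}{3} + 51529\right) \left(-593\right) = \frac{157064}{3} \left(-593\right) = - \frac{93138952}{3}$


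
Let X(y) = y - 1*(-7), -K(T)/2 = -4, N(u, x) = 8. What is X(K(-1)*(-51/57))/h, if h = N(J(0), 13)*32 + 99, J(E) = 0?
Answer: -3/6745 ≈ -0.00044477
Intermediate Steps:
K(T) = 8 (K(T) = -2*(-4) = 8)
X(y) = 7 + y (X(y) = y + 7 = 7 + y)
h = 355 (h = 8*32 + 99 = 256 + 99 = 355)
X(K(-1)*(-51/57))/h = (7 + 8*(-51/57))/355 = (7 + 8*(-51*1/57))*(1/355) = (7 + 8*(-17/19))*(1/355) = (7 - 136/19)*(1/355) = -3/19*1/355 = -3/6745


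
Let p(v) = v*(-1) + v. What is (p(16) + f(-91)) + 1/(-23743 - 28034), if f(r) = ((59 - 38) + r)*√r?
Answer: -1/51777 - 70*I*√91 ≈ -1.9314e-5 - 667.76*I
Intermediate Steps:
p(v) = 0 (p(v) = -v + v = 0)
f(r) = √r*(21 + r) (f(r) = (21 + r)*√r = √r*(21 + r))
(p(16) + f(-91)) + 1/(-23743 - 28034) = (0 + √(-91)*(21 - 91)) + 1/(-23743 - 28034) = (0 + (I*√91)*(-70)) + 1/(-51777) = (0 - 70*I*√91) - 1/51777 = -70*I*√91 - 1/51777 = -1/51777 - 70*I*√91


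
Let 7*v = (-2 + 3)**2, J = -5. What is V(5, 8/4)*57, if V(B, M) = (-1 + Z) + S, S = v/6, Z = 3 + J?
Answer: -2375/14 ≈ -169.64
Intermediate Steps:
v = 1/7 (v = (-2 + 3)**2/7 = (1/7)*1**2 = (1/7)*1 = 1/7 ≈ 0.14286)
Z = -2 (Z = 3 - 5 = -2)
S = 1/42 (S = (1/7)/6 = (1/7)*(1/6) = 1/42 ≈ 0.023810)
V(B, M) = -125/42 (V(B, M) = (-1 - 2) + 1/42 = -3 + 1/42 = -125/42)
V(5, 8/4)*57 = -125/42*57 = -2375/14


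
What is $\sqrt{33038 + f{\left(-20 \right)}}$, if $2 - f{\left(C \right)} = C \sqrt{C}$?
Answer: $2 \sqrt{8260 + 10 i \sqrt{5}} \approx 181.77 + 0.24603 i$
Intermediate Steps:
$f{\left(C \right)} = 2 - C^{\frac{3}{2}}$ ($f{\left(C \right)} = 2 - C \sqrt{C} = 2 - C^{\frac{3}{2}}$)
$\sqrt{33038 + f{\left(-20 \right)}} = \sqrt{33038 + \left(2 - \left(-20\right)^{\frac{3}{2}}\right)} = \sqrt{33038 + \left(2 - - 40 i \sqrt{5}\right)} = \sqrt{33038 + \left(2 + 40 i \sqrt{5}\right)} = \sqrt{33040 + 40 i \sqrt{5}}$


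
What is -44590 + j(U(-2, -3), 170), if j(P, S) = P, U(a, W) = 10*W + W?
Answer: -44623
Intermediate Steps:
U(a, W) = 11*W
-44590 + j(U(-2, -3), 170) = -44590 + 11*(-3) = -44590 - 33 = -44623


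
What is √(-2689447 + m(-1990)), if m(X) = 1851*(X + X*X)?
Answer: √7323772163 ≈ 85579.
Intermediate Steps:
m(X) = 1851*X + 1851*X² (m(X) = 1851*(X + X²) = 1851*X + 1851*X²)
√(-2689447 + m(-1990)) = √(-2689447 + 1851*(-1990)*(1 - 1990)) = √(-2689447 + 1851*(-1990)*(-1989)) = √(-2689447 + 7326461610) = √7323772163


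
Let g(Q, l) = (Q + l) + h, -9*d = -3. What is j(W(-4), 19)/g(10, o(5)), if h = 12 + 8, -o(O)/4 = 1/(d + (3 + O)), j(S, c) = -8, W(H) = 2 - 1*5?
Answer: -100/369 ≈ -0.27100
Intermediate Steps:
W(H) = -3 (W(H) = 2 - 5 = -3)
d = ⅓ (d = -⅑*(-3) = ⅓ ≈ 0.33333)
o(O) = -4/(10/3 + O) (o(O) = -4/(⅓ + (3 + O)) = -4/(10/3 + O))
h = 20
g(Q, l) = 20 + Q + l (g(Q, l) = (Q + l) + 20 = 20 + Q + l)
j(W(-4), 19)/g(10, o(5)) = -8/(20 + 10 - 12/(10 + 3*5)) = -8/(20 + 10 - 12/(10 + 15)) = -8/(20 + 10 - 12/25) = -8/738/25 = -8*25/738 = -100/369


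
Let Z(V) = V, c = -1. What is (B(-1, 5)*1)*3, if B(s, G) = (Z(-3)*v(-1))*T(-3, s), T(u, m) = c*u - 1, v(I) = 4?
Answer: -72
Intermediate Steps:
T(u, m) = -1 - u (T(u, m) = -u - 1 = -1 - u)
B(s, G) = -24 (B(s, G) = (-3*4)*(-1 - 1*(-3)) = -12*(-1 + 3) = -12*2 = -24)
(B(-1, 5)*1)*3 = -24*1*3 = -24*3 = -72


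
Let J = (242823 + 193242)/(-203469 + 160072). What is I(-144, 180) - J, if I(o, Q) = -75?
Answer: -2818710/43397 ≈ -64.952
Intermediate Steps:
J = -436065/43397 (J = 436065/(-43397) = 436065*(-1/43397) = -436065/43397 ≈ -10.048)
I(-144, 180) - J = -75 - 1*(-436065/43397) = -75 + 436065/43397 = -2818710/43397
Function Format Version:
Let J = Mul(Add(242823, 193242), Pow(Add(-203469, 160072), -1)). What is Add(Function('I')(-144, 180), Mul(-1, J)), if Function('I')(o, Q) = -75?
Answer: Rational(-2818710, 43397) ≈ -64.952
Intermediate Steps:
J = Rational(-436065, 43397) (J = Mul(436065, Pow(-43397, -1)) = Mul(436065, Rational(-1, 43397)) = Rational(-436065, 43397) ≈ -10.048)
Add(Function('I')(-144, 180), Mul(-1, J)) = Add(-75, Mul(-1, Rational(-436065, 43397))) = Add(-75, Rational(436065, 43397)) = Rational(-2818710, 43397)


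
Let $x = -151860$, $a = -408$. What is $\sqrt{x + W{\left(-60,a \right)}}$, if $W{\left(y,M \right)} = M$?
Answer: $2 i \sqrt{38067} \approx 390.22 i$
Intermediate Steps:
$\sqrt{x + W{\left(-60,a \right)}} = \sqrt{-151860 - 408} = \sqrt{-152268} = 2 i \sqrt{38067}$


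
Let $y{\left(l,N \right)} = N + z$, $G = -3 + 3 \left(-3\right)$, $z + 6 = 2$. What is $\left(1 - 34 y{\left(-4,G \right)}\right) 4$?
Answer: $2180$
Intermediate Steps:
$z = -4$ ($z = -6 + 2 = -4$)
$G = -12$ ($G = -3 - 9 = -12$)
$y{\left(l,N \right)} = -4 + N$ ($y{\left(l,N \right)} = N - 4 = -4 + N$)
$\left(1 - 34 y{\left(-4,G \right)}\right) 4 = \left(1 - 34 \left(-4 - 12\right)\right) 4 = \left(1 - -544\right) 4 = \left(1 + 544\right) 4 = 545 \cdot 4 = 2180$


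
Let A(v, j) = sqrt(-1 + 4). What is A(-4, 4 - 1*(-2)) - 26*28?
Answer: -728 + sqrt(3) ≈ -726.27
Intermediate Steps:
A(v, j) = sqrt(3)
A(-4, 4 - 1*(-2)) - 26*28 = sqrt(3) - 26*28 = sqrt(3) - 728 = -728 + sqrt(3)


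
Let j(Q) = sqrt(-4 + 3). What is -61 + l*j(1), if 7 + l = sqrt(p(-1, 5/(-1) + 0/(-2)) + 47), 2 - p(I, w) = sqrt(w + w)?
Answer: -61 - I*(7 - sqrt(49 - I*sqrt(10))) ≈ -60.774 + 0.0036396*I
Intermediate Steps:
p(I, w) = 2 - sqrt(2)*sqrt(w) (p(I, w) = 2 - sqrt(w + w) = 2 - sqrt(2*w) = 2 - sqrt(2)*sqrt(w))
j(Q) = I (j(Q) = sqrt(-1) = I)
l = -7 + sqrt(49 - I*sqrt(10)) (l = -7 + sqrt((2 - sqrt(2)*sqrt(5/(-1) + 0/(-2))) + 47) = -7 + sqrt((2 - sqrt(2)*sqrt(5*(-1) + 0*(-1/2))) + 47) = -7 + sqrt((2 - sqrt(2)*sqrt(-5 + 0)) + 47) = -7 + sqrt((2 - sqrt(2)*sqrt(-5)) + 47) = -7 + sqrt((2 - sqrt(2)*I*sqrt(5)) + 47) = -7 + sqrt((2 - I*sqrt(10)) + 47) = -7 + sqrt(49 - I*sqrt(10)) ≈ 0.0036396 - 0.22576*I)
-61 + l*j(1) = -61 + (-7 + sqrt(49 - I*sqrt(10)))*I = -61 + I*(-7 + sqrt(49 - I*sqrt(10)))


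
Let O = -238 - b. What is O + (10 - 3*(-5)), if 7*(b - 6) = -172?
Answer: -1361/7 ≈ -194.43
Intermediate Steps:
b = -130/7 (b = 6 + (1/7)*(-172) = 6 - 172/7 = -130/7 ≈ -18.571)
O = -1536/7 (O = -238 - 1*(-130/7) = -238 + 130/7 = -1536/7 ≈ -219.43)
O + (10 - 3*(-5)) = -1536/7 + (10 - 3*(-5)) = -1536/7 + (10 + 15) = -1536/7 + 25 = -1361/7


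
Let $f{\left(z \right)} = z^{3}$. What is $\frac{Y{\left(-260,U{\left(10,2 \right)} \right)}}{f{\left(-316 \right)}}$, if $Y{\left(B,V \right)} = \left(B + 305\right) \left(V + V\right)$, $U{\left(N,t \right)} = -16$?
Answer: $\frac{45}{986078} \approx 4.5635 \cdot 10^{-5}$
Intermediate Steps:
$Y{\left(B,V \right)} = 2 V \left(305 + B\right)$ ($Y{\left(B,V \right)} = \left(305 + B\right) 2 V = 2 V \left(305 + B\right)$)
$\frac{Y{\left(-260,U{\left(10,2 \right)} \right)}}{f{\left(-316 \right)}} = \frac{2 \left(-16\right) \left(305 - 260\right)}{\left(-316\right)^{3}} = \frac{2 \left(-16\right) 45}{-31554496} = \left(-1440\right) \left(- \frac{1}{31554496}\right) = \frac{45}{986078}$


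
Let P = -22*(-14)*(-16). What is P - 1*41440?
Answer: -46368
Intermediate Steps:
P = -4928 (P = 308*(-16) = -4928)
P - 1*41440 = -4928 - 1*41440 = -4928 - 41440 = -46368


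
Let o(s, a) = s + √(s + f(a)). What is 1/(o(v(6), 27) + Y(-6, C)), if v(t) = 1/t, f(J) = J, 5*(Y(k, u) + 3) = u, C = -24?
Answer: -6870/27991 - 150*√978/27991 ≈ -0.41302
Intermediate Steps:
Y(k, u) = -3 + u/5
v(t) = 1/t
o(s, a) = s + √(a + s) (o(s, a) = s + √(s + a) = s + √(a + s))
1/(o(v(6), 27) + Y(-6, C)) = 1/((1/6 + √(27 + 1/6)) + (-3 + (⅕)*(-24))) = 1/((⅙ + √(27 + ⅙)) + (-3 - 24/5)) = 1/((⅙ + √(163/6)) - 39/5) = 1/((⅙ + √978/6) - 39/5) = 1/(-229/30 + √978/6)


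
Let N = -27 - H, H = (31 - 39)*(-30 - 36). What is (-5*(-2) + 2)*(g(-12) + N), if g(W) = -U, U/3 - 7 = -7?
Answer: -6660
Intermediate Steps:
U = 0 (U = 21 + 3*(-7) = 21 - 21 = 0)
H = 528 (H = -8*(-66) = 528)
g(W) = 0 (g(W) = -1*0 = 0)
N = -555 (N = -27 - 1*528 = -27 - 528 = -555)
(-5*(-2) + 2)*(g(-12) + N) = (-5*(-2) + 2)*(0 - 555) = (10 + 2)*(-555) = 12*(-555) = -6660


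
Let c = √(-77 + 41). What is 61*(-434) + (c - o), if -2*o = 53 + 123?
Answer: -26386 + 6*I ≈ -26386.0 + 6.0*I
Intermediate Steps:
o = -88 (o = -(53 + 123)/2 = -½*176 = -88)
c = 6*I (c = √(-36) = 6*I ≈ 6.0*I)
61*(-434) + (c - o) = 61*(-434) + (6*I - 1*(-88)) = -26474 + (6*I + 88) = -26474 + (88 + 6*I) = -26386 + 6*I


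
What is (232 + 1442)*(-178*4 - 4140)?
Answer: -8122248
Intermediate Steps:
(232 + 1442)*(-178*4 - 4140) = 1674*(-712 - 4140) = 1674*(-4852) = -8122248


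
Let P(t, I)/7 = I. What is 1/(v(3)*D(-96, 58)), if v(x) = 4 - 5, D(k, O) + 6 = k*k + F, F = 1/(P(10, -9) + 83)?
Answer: -20/184201 ≈ -0.00010858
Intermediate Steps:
P(t, I) = 7*I
F = 1/20 (F = 1/(7*(-9) + 83) = 1/(-63 + 83) = 1/20 ≈ 0.050000)
D(k, O) = -119/20 + k² (D(k, O) = -6 + (k*k + 1/20) = -6 + (k² + 1/20) = -6 + (1/20 + k²) = -119/20 + k²)
v(x) = -1
1/(v(3)*D(-96, 58)) = 1/(-(-119/20 + (-96)²)) = 1/(-(-119/20 + 9216)) = 1/(-1*184201/20) = 1/(-184201/20) = -20/184201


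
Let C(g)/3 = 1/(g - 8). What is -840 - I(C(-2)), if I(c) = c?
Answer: -8397/10 ≈ -839.70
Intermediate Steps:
C(g) = 3/(-8 + g) (C(g) = 3/(g - 8) = 3/(-8 + g))
-840 - I(C(-2)) = -840 - 3/(-8 - 2) = -840 - 3/(-10) = -840 - 3*(-1)/10 = -840 - 1*(-3/10) = -840 + 3/10 = -8397/10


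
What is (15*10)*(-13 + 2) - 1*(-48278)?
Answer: 46628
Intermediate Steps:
(15*10)*(-13 + 2) - 1*(-48278) = 150*(-11) + 48278 = -1650 + 48278 = 46628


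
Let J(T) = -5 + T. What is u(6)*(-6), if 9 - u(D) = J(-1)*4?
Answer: -198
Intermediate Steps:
u(D) = 33 (u(D) = 9 - (-5 - 1)*4 = 9 - (-6)*4 = 9 - 1*(-24) = 9 + 24 = 33)
u(6)*(-6) = 33*(-6) = -198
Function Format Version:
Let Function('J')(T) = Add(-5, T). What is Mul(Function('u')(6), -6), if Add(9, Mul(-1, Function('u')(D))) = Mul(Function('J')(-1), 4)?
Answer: -198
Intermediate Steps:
Function('u')(D) = 33 (Function('u')(D) = Add(9, Mul(-1, Mul(Add(-5, -1), 4))) = Add(9, Mul(-1, Mul(-6, 4))) = Add(9, Mul(-1, -24)) = Add(9, 24) = 33)
Mul(Function('u')(6), -6) = Mul(33, -6) = -198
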